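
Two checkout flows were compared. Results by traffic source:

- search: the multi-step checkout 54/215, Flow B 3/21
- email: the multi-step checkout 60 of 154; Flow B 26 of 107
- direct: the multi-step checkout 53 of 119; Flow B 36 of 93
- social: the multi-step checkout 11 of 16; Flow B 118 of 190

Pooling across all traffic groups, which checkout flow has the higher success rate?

Flow B

Search: the multi-step checkout 54/215 = 25.1%, Flow B 3/21 = 14.3% → the multi-step checkout
Email: the multi-step checkout 60/154 = 39.0%, Flow B 26/107 = 24.3% → the multi-step checkout
Direct: the multi-step checkout 53/119 = 44.5%, Flow B 36/93 = 38.7% → the multi-step checkout
Social: the multi-step checkout 11/16 = 68.8%, Flow B 118/190 = 62.1% → the multi-step checkout
Overall: the multi-step checkout 178/504 = 35.3%, Flow B 183/411 = 44.5% → Flow B
(The multi-step checkout wins every traffic group but Flow B wins overall — the multi-step checkout's sessions skew toward the low-rate search group.)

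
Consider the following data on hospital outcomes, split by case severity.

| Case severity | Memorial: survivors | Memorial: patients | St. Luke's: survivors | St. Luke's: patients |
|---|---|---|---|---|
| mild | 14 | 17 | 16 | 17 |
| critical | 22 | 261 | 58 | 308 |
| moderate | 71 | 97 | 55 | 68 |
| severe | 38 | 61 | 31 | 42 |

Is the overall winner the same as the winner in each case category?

Mild: Memorial 14/17 = 82.4%, St. Luke's 16/17 = 94.1% → St. Luke's
Critical: Memorial 22/261 = 8.4%, St. Luke's 58/308 = 18.8% → St. Luke's
Moderate: Memorial 71/97 = 73.2%, St. Luke's 55/68 = 80.9% → St. Luke's
Severe: Memorial 38/61 = 62.3%, St. Luke's 31/42 = 73.8% → St. Luke's
Overall: Memorial 145/436 = 33.3%, St. Luke's 160/435 = 36.8% → St. Luke's
St. Luke's wins overall and in every case group — no reversal.

Yes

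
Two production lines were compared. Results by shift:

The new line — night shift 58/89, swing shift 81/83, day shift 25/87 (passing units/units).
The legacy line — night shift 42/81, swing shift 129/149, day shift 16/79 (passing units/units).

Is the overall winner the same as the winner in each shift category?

Yes

Night shift: the new line 58/89 = 65.2%, the legacy line 42/81 = 51.9% → the new line
Swing shift: the new line 81/83 = 97.6%, the legacy line 129/149 = 86.6% → the new line
Day shift: the new line 25/87 = 28.7%, the legacy line 16/79 = 20.3% → the new line
Overall: the new line 164/259 = 63.3%, the legacy line 187/309 = 60.5% → the new line
The new line wins overall and in every shift group — no reversal.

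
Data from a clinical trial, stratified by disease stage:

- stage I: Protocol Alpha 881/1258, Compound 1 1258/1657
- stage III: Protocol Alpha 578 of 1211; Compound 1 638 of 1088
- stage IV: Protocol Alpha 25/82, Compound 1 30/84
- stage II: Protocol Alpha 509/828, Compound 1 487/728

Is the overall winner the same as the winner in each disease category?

Yes

Stage I: Protocol Alpha 881/1258 = 70.0%, Compound 1 1258/1657 = 75.9% → Compound 1
Stage III: Protocol Alpha 578/1211 = 47.7%, Compound 1 638/1088 = 58.6% → Compound 1
Stage IV: Protocol Alpha 25/82 = 30.5%, Compound 1 30/84 = 35.7% → Compound 1
Stage II: Protocol Alpha 509/828 = 61.5%, Compound 1 487/728 = 66.9% → Compound 1
Overall: Protocol Alpha 1993/3379 = 59.0%, Compound 1 2413/3557 = 67.8% → Compound 1
Compound 1 wins overall and in every disease group — no reversal.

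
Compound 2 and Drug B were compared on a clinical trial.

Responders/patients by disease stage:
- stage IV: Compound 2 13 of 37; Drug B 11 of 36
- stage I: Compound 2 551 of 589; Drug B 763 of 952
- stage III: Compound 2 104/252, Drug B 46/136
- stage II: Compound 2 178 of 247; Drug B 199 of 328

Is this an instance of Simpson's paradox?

Stage IV: Compound 2 13/37 = 35.1%, Drug B 11/36 = 30.6% → Compound 2
Stage I: Compound 2 551/589 = 93.5%, Drug B 763/952 = 80.1% → Compound 2
Stage III: Compound 2 104/252 = 41.3%, Drug B 46/136 = 33.8% → Compound 2
Stage II: Compound 2 178/247 = 72.1%, Drug B 199/328 = 60.7% → Compound 2
Overall: Compound 2 846/1125 = 75.2%, Drug B 1019/1452 = 70.2% → Compound 2
Compound 2 wins overall and in every disease group — no reversal.

No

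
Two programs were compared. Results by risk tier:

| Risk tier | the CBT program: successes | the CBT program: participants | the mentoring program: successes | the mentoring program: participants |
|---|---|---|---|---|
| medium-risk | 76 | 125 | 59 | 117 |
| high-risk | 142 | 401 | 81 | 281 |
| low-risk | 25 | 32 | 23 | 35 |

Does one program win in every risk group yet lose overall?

No

Medium-risk: the CBT program 76/125 = 60.8%, the mentoring program 59/117 = 50.4% → the CBT program
High-risk: the CBT program 142/401 = 35.4%, the mentoring program 81/281 = 28.8% → the CBT program
Low-risk: the CBT program 25/32 = 78.1%, the mentoring program 23/35 = 65.7% → the CBT program
Overall: the CBT program 243/558 = 43.5%, the mentoring program 163/433 = 37.6% → the CBT program
The CBT program wins overall and in every risk group — no reversal.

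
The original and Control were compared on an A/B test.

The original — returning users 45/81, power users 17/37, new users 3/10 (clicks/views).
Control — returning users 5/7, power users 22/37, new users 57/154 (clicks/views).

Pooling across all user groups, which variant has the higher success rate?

the original

Returning users: the original 45/81 = 55.6%, Control 5/7 = 71.4% → Control
Power users: the original 17/37 = 45.9%, Control 22/37 = 59.5% → Control
New users: the original 3/10 = 30.0%, Control 57/154 = 37.0% → Control
Overall: the original 65/128 = 50.8%, Control 84/198 = 42.4% → the original
(Control wins every user group but the original wins overall — Control's views skew toward the low-rate new users group.)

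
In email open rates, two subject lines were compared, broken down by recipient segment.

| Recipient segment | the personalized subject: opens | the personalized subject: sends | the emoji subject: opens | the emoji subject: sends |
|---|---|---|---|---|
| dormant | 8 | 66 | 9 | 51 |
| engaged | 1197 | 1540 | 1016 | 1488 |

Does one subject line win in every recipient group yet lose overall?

Dormant: the personalized subject 8/66 = 12.1%, the emoji subject 9/51 = 17.6% → the emoji subject
Engaged: the personalized subject 1197/1540 = 77.7%, the emoji subject 1016/1488 = 68.3% → the personalized subject
Overall: the personalized subject 1205/1606 = 75.0%, the emoji subject 1025/1539 = 66.6% → the personalized subject
Neither sweeps: the personalized subject wins 1 of 2 groups, the emoji subject wins 1. The personalized subject wins overall but not every group — no Simpson reversal.

No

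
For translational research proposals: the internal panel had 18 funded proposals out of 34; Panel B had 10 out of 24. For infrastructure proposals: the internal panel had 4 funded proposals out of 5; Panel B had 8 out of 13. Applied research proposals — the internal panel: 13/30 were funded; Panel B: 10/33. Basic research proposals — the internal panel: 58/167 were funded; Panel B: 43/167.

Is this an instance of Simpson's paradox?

Translational research: the internal panel 18/34 = 52.9%, Panel B 10/24 = 41.7% → the internal panel
Infrastructure: the internal panel 4/5 = 80.0%, Panel B 8/13 = 61.5% → the internal panel
Applied research: the internal panel 13/30 = 43.3%, Panel B 10/33 = 30.3% → the internal panel
Basic research: the internal panel 58/167 = 34.7%, Panel B 43/167 = 25.7% → the internal panel
Overall: the internal panel 93/236 = 39.4%, Panel B 71/237 = 30.0% → the internal panel
The internal panel wins overall and in every proposal group — no reversal.

No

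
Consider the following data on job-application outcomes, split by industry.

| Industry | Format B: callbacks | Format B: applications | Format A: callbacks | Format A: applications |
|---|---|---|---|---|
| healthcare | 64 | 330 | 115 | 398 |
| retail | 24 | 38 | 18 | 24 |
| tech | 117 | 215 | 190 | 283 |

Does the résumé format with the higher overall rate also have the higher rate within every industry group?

Yes

Healthcare: Format B 64/330 = 19.4%, Format A 115/398 = 28.9% → Format A
Retail: Format B 24/38 = 63.2%, Format A 18/24 = 75.0% → Format A
Tech: Format B 117/215 = 54.4%, Format A 190/283 = 67.1% → Format A
Overall: Format B 205/583 = 35.2%, Format A 323/705 = 45.8% → Format A
Format A wins overall and in every industry group — no reversal.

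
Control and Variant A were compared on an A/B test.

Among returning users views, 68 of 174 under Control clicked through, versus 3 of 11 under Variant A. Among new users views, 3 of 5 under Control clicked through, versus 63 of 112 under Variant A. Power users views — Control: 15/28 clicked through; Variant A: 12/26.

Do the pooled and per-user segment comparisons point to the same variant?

Returning users: Control 68/174 = 39.1%, Variant A 3/11 = 27.3% → Control
New users: Control 3/5 = 60.0%, Variant A 63/112 = 56.2% → Control
Power users: Control 15/28 = 53.6%, Variant A 12/26 = 46.2% → Control
Overall: Control 86/207 = 41.5%, Variant A 78/149 = 52.3% → Variant A
Control wins each user group but Variant A wins overall — the comparison reverses. Control's views skew toward returning users, which has a lower base rate.

No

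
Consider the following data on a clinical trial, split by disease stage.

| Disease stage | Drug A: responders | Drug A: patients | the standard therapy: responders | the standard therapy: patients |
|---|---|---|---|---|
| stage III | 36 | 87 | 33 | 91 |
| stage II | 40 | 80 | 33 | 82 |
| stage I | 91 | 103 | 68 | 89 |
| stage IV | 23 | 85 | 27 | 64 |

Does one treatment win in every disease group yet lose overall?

No

Stage III: Drug A 36/87 = 41.4%, the standard therapy 33/91 = 36.3% → Drug A
Stage II: Drug A 40/80 = 50.0%, the standard therapy 33/82 = 40.2% → Drug A
Stage I: Drug A 91/103 = 88.3%, the standard therapy 68/89 = 76.4% → Drug A
Stage IV: Drug A 23/85 = 27.1%, the standard therapy 27/64 = 42.2% → the standard therapy
Overall: Drug A 190/355 = 53.5%, the standard therapy 161/326 = 49.4% → Drug A
Neither sweeps: Drug A wins 3 of 4 groups, the standard therapy wins 1. Drug A wins overall but not every group — no Simpson reversal.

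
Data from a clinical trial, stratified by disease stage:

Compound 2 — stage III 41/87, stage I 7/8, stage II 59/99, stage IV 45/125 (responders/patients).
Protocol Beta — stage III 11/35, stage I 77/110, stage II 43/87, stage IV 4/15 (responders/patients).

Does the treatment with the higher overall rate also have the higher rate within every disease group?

No

Stage III: Compound 2 41/87 = 47.1%, Protocol Beta 11/35 = 31.4% → Compound 2
Stage I: Compound 2 7/8 = 87.5%, Protocol Beta 77/110 = 70.0% → Compound 2
Stage II: Compound 2 59/99 = 59.6%, Protocol Beta 43/87 = 49.4% → Compound 2
Stage IV: Compound 2 45/125 = 36.0%, Protocol Beta 4/15 = 26.7% → Compound 2
Overall: Compound 2 152/319 = 47.6%, Protocol Beta 135/247 = 54.7% → Protocol Beta
Compound 2 wins each disease group but Protocol Beta wins overall — the comparison reverses. Compound 2's patients skew toward stage IV, which has a lower base rate.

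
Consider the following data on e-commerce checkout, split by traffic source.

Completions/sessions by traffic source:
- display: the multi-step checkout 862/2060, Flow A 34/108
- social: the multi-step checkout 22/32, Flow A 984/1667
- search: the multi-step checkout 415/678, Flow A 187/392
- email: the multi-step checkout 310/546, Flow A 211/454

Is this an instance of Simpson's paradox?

Yes

Display: the multi-step checkout 862/2060 = 41.8%, Flow A 34/108 = 31.5% → the multi-step checkout
Social: the multi-step checkout 22/32 = 68.8%, Flow A 984/1667 = 59.0% → the multi-step checkout
Search: the multi-step checkout 415/678 = 61.2%, Flow A 187/392 = 47.7% → the multi-step checkout
Email: the multi-step checkout 310/546 = 56.8%, Flow A 211/454 = 46.5% → the multi-step checkout
Overall: the multi-step checkout 1609/3316 = 48.5%, Flow A 1416/2621 = 54.0% → Flow A
The multi-step checkout wins each traffic group but Flow A wins overall — the comparison reverses. The multi-step checkout's sessions skew toward display, which has a lower base rate.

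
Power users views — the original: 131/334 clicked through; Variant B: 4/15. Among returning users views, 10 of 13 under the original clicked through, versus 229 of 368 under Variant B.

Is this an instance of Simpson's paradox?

Power users: the original 131/334 = 39.2%, Variant B 4/15 = 26.7% → the original
Returning users: the original 10/13 = 76.9%, Variant B 229/368 = 62.2% → the original
Overall: the original 141/347 = 40.6%, Variant B 233/383 = 60.8% → Variant B
The original wins each user group but Variant B wins overall — the comparison reverses. The original's views skew toward power users, which has a lower base rate.

Yes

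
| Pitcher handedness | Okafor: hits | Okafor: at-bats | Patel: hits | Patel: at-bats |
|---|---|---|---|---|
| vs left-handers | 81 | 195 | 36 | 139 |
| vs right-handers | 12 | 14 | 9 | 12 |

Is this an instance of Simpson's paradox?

No

Vs left-handers: Okafor 81/195 = 41.5%, Patel 36/139 = 25.9% → Okafor
Vs right-handers: Okafor 12/14 = 85.7%, Patel 9/12 = 75.0% → Okafor
Overall: Okafor 93/209 = 44.5%, Patel 45/151 = 29.8% → Okafor
Okafor wins overall and in every pitcher group — no reversal.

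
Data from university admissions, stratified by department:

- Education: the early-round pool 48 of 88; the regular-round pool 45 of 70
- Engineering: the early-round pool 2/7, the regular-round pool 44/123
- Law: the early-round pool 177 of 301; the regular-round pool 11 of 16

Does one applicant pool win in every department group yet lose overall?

Education: the early-round pool 48/88 = 54.5%, the regular-round pool 45/70 = 64.3% → the regular-round pool
Engineering: the early-round pool 2/7 = 28.6%, the regular-round pool 44/123 = 35.8% → the regular-round pool
Law: the early-round pool 177/301 = 58.8%, the regular-round pool 11/16 = 68.8% → the regular-round pool
Overall: the early-round pool 227/396 = 57.3%, the regular-round pool 100/209 = 47.8% → the early-round pool
The regular-round pool wins each department group but the early-round pool wins overall — the comparison reverses. The regular-round pool's applicants skew toward Engineering, which has a lower base rate.

Yes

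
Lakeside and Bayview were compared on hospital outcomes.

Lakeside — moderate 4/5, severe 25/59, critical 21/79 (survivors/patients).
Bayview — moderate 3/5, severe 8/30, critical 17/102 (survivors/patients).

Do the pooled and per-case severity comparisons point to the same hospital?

Yes

Moderate: Lakeside 4/5 = 80.0%, Bayview 3/5 = 60.0% → Lakeside
Severe: Lakeside 25/59 = 42.4%, Bayview 8/30 = 26.7% → Lakeside
Critical: Lakeside 21/79 = 26.6%, Bayview 17/102 = 16.7% → Lakeside
Overall: Lakeside 50/143 = 35.0%, Bayview 28/137 = 20.4% → Lakeside
Lakeside wins overall and in every case group — no reversal.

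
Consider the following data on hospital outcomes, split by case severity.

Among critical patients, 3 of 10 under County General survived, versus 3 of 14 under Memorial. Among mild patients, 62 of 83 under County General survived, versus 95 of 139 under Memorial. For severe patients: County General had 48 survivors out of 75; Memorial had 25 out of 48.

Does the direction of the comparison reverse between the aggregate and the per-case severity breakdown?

No

Critical: County General 3/10 = 30.0%, Memorial 3/14 = 21.4% → County General
Mild: County General 62/83 = 74.7%, Memorial 95/139 = 68.3% → County General
Severe: County General 48/75 = 64.0%, Memorial 25/48 = 52.1% → County General
Overall: County General 113/168 = 67.3%, Memorial 123/201 = 61.2% → County General
County General wins overall and in every case group — no reversal.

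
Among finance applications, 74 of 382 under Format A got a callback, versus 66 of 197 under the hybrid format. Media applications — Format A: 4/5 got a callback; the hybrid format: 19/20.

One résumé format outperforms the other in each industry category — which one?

the hybrid format

Finance: Format A 74/382 = 19.4%, the hybrid format 66/197 = 33.5% → the hybrid format
Media: Format A 4/5 = 80.0%, the hybrid format 19/20 = 95.0% → the hybrid format
The hybrid format has the higher rate in both groups.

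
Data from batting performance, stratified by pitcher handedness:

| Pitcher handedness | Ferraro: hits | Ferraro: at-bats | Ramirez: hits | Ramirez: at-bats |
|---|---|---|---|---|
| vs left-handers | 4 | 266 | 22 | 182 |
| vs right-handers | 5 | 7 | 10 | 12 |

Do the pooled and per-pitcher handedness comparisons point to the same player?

Vs left-handers: Ferraro 4/266 = 1.5%, Ramirez 22/182 = 12.1% → Ramirez
Vs right-handers: Ferraro 5/7 = 71.4%, Ramirez 10/12 = 83.3% → Ramirez
Overall: Ferraro 9/273 = 3.3%, Ramirez 32/194 = 16.5% → Ramirez
Ramirez wins overall and in every pitcher group — no reversal.

Yes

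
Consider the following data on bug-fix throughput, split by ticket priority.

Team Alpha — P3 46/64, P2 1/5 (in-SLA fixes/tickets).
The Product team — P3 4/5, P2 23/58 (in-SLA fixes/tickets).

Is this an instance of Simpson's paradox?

P3: Team Alpha 46/64 = 71.9%, the Product team 4/5 = 80.0% → the Product team
P2: Team Alpha 1/5 = 20.0%, the Product team 23/58 = 39.7% → the Product team
Overall: Team Alpha 47/69 = 68.1%, the Product team 27/63 = 42.9% → Team Alpha
The Product team wins each ticket group but Team Alpha wins overall — the comparison reverses. The Product team's tickets skew toward P2, which has a lower base rate.

Yes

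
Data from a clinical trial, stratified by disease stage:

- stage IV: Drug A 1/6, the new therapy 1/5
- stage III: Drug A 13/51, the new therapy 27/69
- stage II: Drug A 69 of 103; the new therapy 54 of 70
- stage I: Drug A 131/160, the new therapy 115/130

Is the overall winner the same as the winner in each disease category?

Yes

Stage IV: Drug A 1/6 = 16.7%, the new therapy 1/5 = 20.0% → the new therapy
Stage III: Drug A 13/51 = 25.5%, the new therapy 27/69 = 39.1% → the new therapy
Stage II: Drug A 69/103 = 67.0%, the new therapy 54/70 = 77.1% → the new therapy
Stage I: Drug A 131/160 = 81.9%, the new therapy 115/130 = 88.5% → the new therapy
Overall: Drug A 214/320 = 66.9%, the new therapy 197/274 = 71.9% → the new therapy
The new therapy wins overall and in every disease group — no reversal.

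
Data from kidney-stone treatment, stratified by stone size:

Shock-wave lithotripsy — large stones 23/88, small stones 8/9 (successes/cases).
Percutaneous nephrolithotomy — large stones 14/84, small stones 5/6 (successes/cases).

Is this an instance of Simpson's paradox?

No

Large stones: shock-wave lithotripsy 23/88 = 26.1%, percutaneous nephrolithotomy 14/84 = 16.7% → shock-wave lithotripsy
Small stones: shock-wave lithotripsy 8/9 = 88.9%, percutaneous nephrolithotomy 5/6 = 83.3% → shock-wave lithotripsy
Overall: shock-wave lithotripsy 31/97 = 32.0%, percutaneous nephrolithotomy 19/90 = 21.1% → shock-wave lithotripsy
Shock-wave lithotripsy wins overall and in every stone group — no reversal.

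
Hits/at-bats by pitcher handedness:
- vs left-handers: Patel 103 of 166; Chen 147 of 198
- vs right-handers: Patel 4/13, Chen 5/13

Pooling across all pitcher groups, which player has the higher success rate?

Chen

Vs left-handers: Patel 103/166 = 62.0%, Chen 147/198 = 74.2% → Chen
Vs right-handers: Patel 4/13 = 30.8%, Chen 5/13 = 38.5% → Chen
Overall: Patel 107/179 = 59.8%, Chen 152/211 = 72.0% → Chen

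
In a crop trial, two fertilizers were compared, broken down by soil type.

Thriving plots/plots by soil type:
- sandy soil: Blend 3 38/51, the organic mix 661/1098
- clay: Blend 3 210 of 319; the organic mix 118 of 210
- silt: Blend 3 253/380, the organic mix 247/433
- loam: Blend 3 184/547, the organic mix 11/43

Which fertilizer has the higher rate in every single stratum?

Blend 3

Sandy soil: Blend 3 38/51 = 74.5%, the organic mix 661/1098 = 60.2% → Blend 3
Clay: Blend 3 210/319 = 65.8%, the organic mix 118/210 = 56.2% → Blend 3
Silt: Blend 3 253/380 = 66.6%, the organic mix 247/433 = 57.0% → Blend 3
Loam: Blend 3 184/547 = 33.6%, the organic mix 11/43 = 25.6% → Blend 3
Blend 3 has the higher rate in all 4 groups.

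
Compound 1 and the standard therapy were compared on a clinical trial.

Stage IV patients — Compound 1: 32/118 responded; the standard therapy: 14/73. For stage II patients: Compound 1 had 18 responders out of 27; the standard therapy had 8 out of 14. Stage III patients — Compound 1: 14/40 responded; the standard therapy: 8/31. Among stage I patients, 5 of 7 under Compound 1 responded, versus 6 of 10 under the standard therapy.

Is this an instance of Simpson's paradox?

No

Stage IV: Compound 1 32/118 = 27.1%, the standard therapy 14/73 = 19.2% → Compound 1
Stage II: Compound 1 18/27 = 66.7%, the standard therapy 8/14 = 57.1% → Compound 1
Stage III: Compound 1 14/40 = 35.0%, the standard therapy 8/31 = 25.8% → Compound 1
Stage I: Compound 1 5/7 = 71.4%, the standard therapy 6/10 = 60.0% → Compound 1
Overall: Compound 1 69/192 = 35.9%, the standard therapy 36/128 = 28.1% → Compound 1
Compound 1 wins overall and in every disease group — no reversal.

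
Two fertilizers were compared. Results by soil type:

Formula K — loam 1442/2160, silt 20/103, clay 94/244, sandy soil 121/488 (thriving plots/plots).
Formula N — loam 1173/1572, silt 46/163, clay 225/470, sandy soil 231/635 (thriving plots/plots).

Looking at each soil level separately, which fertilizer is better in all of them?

Formula N

Loam: Formula K 1442/2160 = 66.8%, Formula N 1173/1572 = 74.6% → Formula N
Silt: Formula K 20/103 = 19.4%, Formula N 46/163 = 28.2% → Formula N
Clay: Formula K 94/244 = 38.5%, Formula N 225/470 = 47.9% → Formula N
Sandy soil: Formula K 121/488 = 24.8%, Formula N 231/635 = 36.4% → Formula N
Formula N has the higher rate in all 4 groups.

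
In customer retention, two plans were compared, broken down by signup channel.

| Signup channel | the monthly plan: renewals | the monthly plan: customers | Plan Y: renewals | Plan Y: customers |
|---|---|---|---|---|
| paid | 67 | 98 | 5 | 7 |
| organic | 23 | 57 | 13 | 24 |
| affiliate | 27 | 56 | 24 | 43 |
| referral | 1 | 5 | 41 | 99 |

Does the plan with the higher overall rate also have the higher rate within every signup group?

Paid: the monthly plan 67/98 = 68.4%, Plan Y 5/7 = 71.4% → Plan Y
Organic: the monthly plan 23/57 = 40.4%, Plan Y 13/24 = 54.2% → Plan Y
Affiliate: the monthly plan 27/56 = 48.2%, Plan Y 24/43 = 55.8% → Plan Y
Referral: the monthly plan 1/5 = 20.0%, Plan Y 41/99 = 41.4% → Plan Y
Overall: the monthly plan 118/216 = 54.6%, Plan Y 83/173 = 48.0% → the monthly plan
Plan Y wins each signup group but the monthly plan wins overall — the comparison reverses. Plan Y's customers skew toward referral, which has a lower base rate.

No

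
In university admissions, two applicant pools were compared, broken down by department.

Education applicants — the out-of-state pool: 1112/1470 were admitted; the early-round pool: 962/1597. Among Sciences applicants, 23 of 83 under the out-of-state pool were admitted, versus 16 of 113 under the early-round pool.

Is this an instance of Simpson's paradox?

No

Education: the out-of-state pool 1112/1470 = 75.6%, the early-round pool 962/1597 = 60.2% → the out-of-state pool
Sciences: the out-of-state pool 23/83 = 27.7%, the early-round pool 16/113 = 14.2% → the out-of-state pool
Overall: the out-of-state pool 1135/1553 = 73.1%, the early-round pool 978/1710 = 57.2% → the out-of-state pool
The out-of-state pool wins overall and in every department group — no reversal.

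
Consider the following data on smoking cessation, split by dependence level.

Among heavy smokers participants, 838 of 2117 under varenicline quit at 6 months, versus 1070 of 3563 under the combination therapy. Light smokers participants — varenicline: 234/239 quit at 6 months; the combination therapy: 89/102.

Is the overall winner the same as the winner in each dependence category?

Yes

Heavy smokers: varenicline 838/2117 = 39.6%, the combination therapy 1070/3563 = 30.0% → varenicline
Light smokers: varenicline 234/239 = 97.9%, the combination therapy 89/102 = 87.3% → varenicline
Overall: varenicline 1072/2356 = 45.5%, the combination therapy 1159/3665 = 31.6% → varenicline
Varenicline wins overall and in every dependence group — no reversal.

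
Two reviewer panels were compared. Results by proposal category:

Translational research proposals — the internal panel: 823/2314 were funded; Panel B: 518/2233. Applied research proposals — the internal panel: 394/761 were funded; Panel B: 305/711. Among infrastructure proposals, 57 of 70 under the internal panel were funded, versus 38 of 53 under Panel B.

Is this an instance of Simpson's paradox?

No

Translational research: the internal panel 823/2314 = 35.6%, Panel B 518/2233 = 23.2% → the internal panel
Applied research: the internal panel 394/761 = 51.8%, Panel B 305/711 = 42.9% → the internal panel
Infrastructure: the internal panel 57/70 = 81.4%, Panel B 38/53 = 71.7% → the internal panel
Overall: the internal panel 1274/3145 = 40.5%, Panel B 861/2997 = 28.7% → the internal panel
The internal panel wins overall and in every proposal group — no reversal.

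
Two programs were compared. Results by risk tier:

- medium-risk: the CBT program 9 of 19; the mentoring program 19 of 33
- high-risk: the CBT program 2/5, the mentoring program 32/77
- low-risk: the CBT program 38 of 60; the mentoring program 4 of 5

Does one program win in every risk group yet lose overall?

Medium-risk: the CBT program 9/19 = 47.4%, the mentoring program 19/33 = 57.6% → the mentoring program
High-risk: the CBT program 2/5 = 40.0%, the mentoring program 32/77 = 41.6% → the mentoring program
Low-risk: the CBT program 38/60 = 63.3%, the mentoring program 4/5 = 80.0% → the mentoring program
Overall: the CBT program 49/84 = 58.3%, the mentoring program 55/115 = 47.8% → the CBT program
The mentoring program wins each risk group but the CBT program wins overall — the comparison reverses. The mentoring program's participants skew toward high-risk, which has a lower base rate.

Yes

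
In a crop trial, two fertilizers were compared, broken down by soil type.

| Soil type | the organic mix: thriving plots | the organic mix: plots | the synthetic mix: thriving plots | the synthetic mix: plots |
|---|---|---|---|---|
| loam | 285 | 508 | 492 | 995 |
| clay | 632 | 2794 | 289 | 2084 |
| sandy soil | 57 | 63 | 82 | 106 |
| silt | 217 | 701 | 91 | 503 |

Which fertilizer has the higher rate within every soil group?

Loam: the organic mix 285/508 = 56.1%, the synthetic mix 492/995 = 49.4% → the organic mix
Clay: the organic mix 632/2794 = 22.6%, the synthetic mix 289/2084 = 13.9% → the organic mix
Sandy soil: the organic mix 57/63 = 90.5%, the synthetic mix 82/106 = 77.4% → the organic mix
Silt: the organic mix 217/701 = 31.0%, the synthetic mix 91/503 = 18.1% → the organic mix
The organic mix has the higher rate in all 4 groups.

the organic mix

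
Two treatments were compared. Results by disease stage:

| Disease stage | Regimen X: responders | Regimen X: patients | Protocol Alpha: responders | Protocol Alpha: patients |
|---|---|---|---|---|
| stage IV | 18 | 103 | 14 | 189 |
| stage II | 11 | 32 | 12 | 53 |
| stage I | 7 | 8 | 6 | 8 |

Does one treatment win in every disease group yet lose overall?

Stage IV: Regimen X 18/103 = 17.5%, Protocol Alpha 14/189 = 7.4% → Regimen X
Stage II: Regimen X 11/32 = 34.4%, Protocol Alpha 12/53 = 22.6% → Regimen X
Stage I: Regimen X 7/8 = 87.5%, Protocol Alpha 6/8 = 75.0% → Regimen X
Overall: Regimen X 36/143 = 25.2%, Protocol Alpha 32/250 = 12.8% → Regimen X
Regimen X wins overall and in every disease group — no reversal.

No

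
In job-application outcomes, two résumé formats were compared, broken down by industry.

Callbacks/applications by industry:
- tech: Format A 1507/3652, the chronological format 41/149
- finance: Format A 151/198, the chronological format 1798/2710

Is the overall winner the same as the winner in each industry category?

No

Tech: Format A 1507/3652 = 41.3%, the chronological format 41/149 = 27.5% → Format A
Finance: Format A 151/198 = 76.3%, the chronological format 1798/2710 = 66.3% → Format A
Overall: Format A 1658/3850 = 43.1%, the chronological format 1839/2859 = 64.3% → the chronological format
Format A wins each industry group but the chronological format wins overall — the comparison reverses. Format A's applications skew toward tech, which has a lower base rate.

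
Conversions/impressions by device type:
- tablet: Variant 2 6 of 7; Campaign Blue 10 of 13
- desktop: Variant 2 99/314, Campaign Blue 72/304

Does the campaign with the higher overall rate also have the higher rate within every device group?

Yes

Tablet: Variant 2 6/7 = 85.7%, Campaign Blue 10/13 = 76.9% → Variant 2
Desktop: Variant 2 99/314 = 31.5%, Campaign Blue 72/304 = 23.7% → Variant 2
Overall: Variant 2 105/321 = 32.7%, Campaign Blue 82/317 = 25.9% → Variant 2
Variant 2 wins overall and in every device group — no reversal.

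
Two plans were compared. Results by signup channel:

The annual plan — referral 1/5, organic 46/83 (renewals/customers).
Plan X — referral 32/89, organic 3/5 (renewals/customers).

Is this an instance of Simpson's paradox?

Yes

Referral: the annual plan 1/5 = 20.0%, Plan X 32/89 = 36.0% → Plan X
Organic: the annual plan 46/83 = 55.4%, Plan X 3/5 = 60.0% → Plan X
Overall: the annual plan 47/88 = 53.4%, Plan X 35/94 = 37.2% → the annual plan
Plan X wins each signup group but the annual plan wins overall — the comparison reverses. Plan X's customers skew toward referral, which has a lower base rate.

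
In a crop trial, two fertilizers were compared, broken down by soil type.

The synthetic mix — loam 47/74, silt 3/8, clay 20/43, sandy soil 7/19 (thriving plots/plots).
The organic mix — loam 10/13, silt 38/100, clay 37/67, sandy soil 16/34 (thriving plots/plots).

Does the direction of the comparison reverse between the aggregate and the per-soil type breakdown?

Loam: the synthetic mix 47/74 = 63.5%, the organic mix 10/13 = 76.9% → the organic mix
Silt: the synthetic mix 3/8 = 37.5%, the organic mix 38/100 = 38.0% → the organic mix
Clay: the synthetic mix 20/43 = 46.5%, the organic mix 37/67 = 55.2% → the organic mix
Sandy soil: the synthetic mix 7/19 = 36.8%, the organic mix 16/34 = 47.1% → the organic mix
Overall: the synthetic mix 77/144 = 53.5%, the organic mix 101/214 = 47.2% → the synthetic mix
The organic mix wins each soil group but the synthetic mix wins overall — the comparison reverses. The organic mix's plots skew toward silt, which has a lower base rate.

Yes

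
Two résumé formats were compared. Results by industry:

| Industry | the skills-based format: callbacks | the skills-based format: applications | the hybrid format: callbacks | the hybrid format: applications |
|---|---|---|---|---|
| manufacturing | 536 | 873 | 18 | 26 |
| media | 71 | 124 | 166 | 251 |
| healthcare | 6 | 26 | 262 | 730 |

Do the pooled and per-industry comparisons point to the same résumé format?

No

Manufacturing: the skills-based format 536/873 = 61.4%, the hybrid format 18/26 = 69.2% → the hybrid format
Media: the skills-based format 71/124 = 57.3%, the hybrid format 166/251 = 66.1% → the hybrid format
Healthcare: the skills-based format 6/26 = 23.1%, the hybrid format 262/730 = 35.9% → the hybrid format
Overall: the skills-based format 613/1023 = 59.9%, the hybrid format 446/1007 = 44.3% → the skills-based format
The hybrid format wins each industry group but the skills-based format wins overall — the comparison reverses. The hybrid format's applications skew toward healthcare, which has a lower base rate.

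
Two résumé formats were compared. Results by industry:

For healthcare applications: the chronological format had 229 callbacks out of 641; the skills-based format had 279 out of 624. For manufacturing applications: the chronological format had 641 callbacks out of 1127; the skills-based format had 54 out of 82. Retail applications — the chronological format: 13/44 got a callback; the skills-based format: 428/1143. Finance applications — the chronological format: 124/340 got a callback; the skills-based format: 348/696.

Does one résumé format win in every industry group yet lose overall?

Healthcare: the chronological format 229/641 = 35.7%, the skills-based format 279/624 = 44.7% → the skills-based format
Manufacturing: the chronological format 641/1127 = 56.9%, the skills-based format 54/82 = 65.9% → the skills-based format
Retail: the chronological format 13/44 = 29.5%, the skills-based format 428/1143 = 37.4% → the skills-based format
Finance: the chronological format 124/340 = 36.5%, the skills-based format 348/696 = 50.0% → the skills-based format
Overall: the chronological format 1007/2152 = 46.8%, the skills-based format 1109/2545 = 43.6% → the chronological format
The skills-based format wins each industry group but the chronological format wins overall — the comparison reverses. The skills-based format's applications skew toward retail, which has a lower base rate.

Yes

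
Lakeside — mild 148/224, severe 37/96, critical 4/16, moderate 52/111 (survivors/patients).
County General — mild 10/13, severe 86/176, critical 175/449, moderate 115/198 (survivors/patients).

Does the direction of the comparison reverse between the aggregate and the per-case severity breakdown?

Yes

Mild: Lakeside 148/224 = 66.1%, County General 10/13 = 76.9% → County General
Severe: Lakeside 37/96 = 38.5%, County General 86/176 = 48.9% → County General
Critical: Lakeside 4/16 = 25.0%, County General 175/449 = 39.0% → County General
Moderate: Lakeside 52/111 = 46.8%, County General 115/198 = 58.1% → County General
Overall: Lakeside 241/447 = 53.9%, County General 386/836 = 46.2% → Lakeside
County General wins each case group but Lakeside wins overall — the comparison reverses. County General's patients skew toward critical, which has a lower base rate.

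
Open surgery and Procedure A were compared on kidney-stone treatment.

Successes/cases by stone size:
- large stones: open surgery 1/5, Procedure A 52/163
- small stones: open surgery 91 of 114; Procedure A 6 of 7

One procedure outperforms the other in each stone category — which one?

Large stones: open surgery 1/5 = 20.0%, Procedure A 52/163 = 31.9% → Procedure A
Small stones: open surgery 91/114 = 79.8%, Procedure A 6/7 = 85.7% → Procedure A
Procedure A has the higher rate in both groups.

Procedure A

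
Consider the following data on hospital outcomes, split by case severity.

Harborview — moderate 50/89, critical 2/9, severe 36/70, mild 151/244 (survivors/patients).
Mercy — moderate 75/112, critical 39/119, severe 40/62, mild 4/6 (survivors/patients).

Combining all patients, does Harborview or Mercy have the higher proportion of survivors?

Harborview

Moderate: Harborview 50/89 = 56.2%, Mercy 75/112 = 67.0% → Mercy
Critical: Harborview 2/9 = 22.2%, Mercy 39/119 = 32.8% → Mercy
Severe: Harborview 36/70 = 51.4%, Mercy 40/62 = 64.5% → Mercy
Mild: Harborview 151/244 = 61.9%, Mercy 4/6 = 66.7% → Mercy
Overall: Harborview 239/412 = 58.0%, Mercy 158/299 = 52.8% → Harborview
(Mercy wins every case group but Harborview wins overall — Mercy's patients skew toward the low-rate critical group.)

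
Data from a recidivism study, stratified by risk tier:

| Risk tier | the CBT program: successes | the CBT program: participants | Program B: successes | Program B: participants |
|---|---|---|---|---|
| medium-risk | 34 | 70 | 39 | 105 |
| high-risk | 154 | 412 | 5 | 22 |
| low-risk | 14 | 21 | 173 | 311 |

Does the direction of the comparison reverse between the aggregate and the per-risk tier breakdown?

Medium-risk: the CBT program 34/70 = 48.6%, Program B 39/105 = 37.1% → the CBT program
High-risk: the CBT program 154/412 = 37.4%, Program B 5/22 = 22.7% → the CBT program
Low-risk: the CBT program 14/21 = 66.7%, Program B 173/311 = 55.6% → the CBT program
Overall: the CBT program 202/503 = 40.2%, Program B 217/438 = 49.5% → Program B
The CBT program wins each risk group but Program B wins overall — the comparison reverses. The CBT program's participants skew toward high-risk, which has a lower base rate.

Yes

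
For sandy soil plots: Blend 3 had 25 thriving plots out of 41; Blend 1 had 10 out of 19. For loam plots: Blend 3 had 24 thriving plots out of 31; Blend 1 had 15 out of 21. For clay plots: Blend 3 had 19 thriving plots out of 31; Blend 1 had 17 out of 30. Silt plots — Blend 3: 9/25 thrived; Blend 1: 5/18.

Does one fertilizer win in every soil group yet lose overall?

No

Sandy soil: Blend 3 25/41 = 61.0%, Blend 1 10/19 = 52.6% → Blend 3
Loam: Blend 3 24/31 = 77.4%, Blend 1 15/21 = 71.4% → Blend 3
Clay: Blend 3 19/31 = 61.3%, Blend 1 17/30 = 56.7% → Blend 3
Silt: Blend 3 9/25 = 36.0%, Blend 1 5/18 = 27.8% → Blend 3
Overall: Blend 3 77/128 = 60.2%, Blend 1 47/88 = 53.4% → Blend 3
Blend 3 wins overall and in every soil group — no reversal.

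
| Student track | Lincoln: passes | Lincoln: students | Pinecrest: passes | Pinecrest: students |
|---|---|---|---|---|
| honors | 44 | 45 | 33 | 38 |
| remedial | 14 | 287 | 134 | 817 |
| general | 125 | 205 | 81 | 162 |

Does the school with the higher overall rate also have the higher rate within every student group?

Honors: Lincoln 44/45 = 97.8%, Pinecrest 33/38 = 86.8% → Lincoln
Remedial: Lincoln 14/287 = 4.9%, Pinecrest 134/817 = 16.4% → Pinecrest
General: Lincoln 125/205 = 61.0%, Pinecrest 81/162 = 50.0% → Lincoln
Overall: Lincoln 183/537 = 34.1%, Pinecrest 248/1017 = 24.4% → Lincoln
Neither sweeps: Lincoln wins 2 of 3 groups, Pinecrest wins 1. Lincoln wins overall but not every group — no Simpson reversal.

No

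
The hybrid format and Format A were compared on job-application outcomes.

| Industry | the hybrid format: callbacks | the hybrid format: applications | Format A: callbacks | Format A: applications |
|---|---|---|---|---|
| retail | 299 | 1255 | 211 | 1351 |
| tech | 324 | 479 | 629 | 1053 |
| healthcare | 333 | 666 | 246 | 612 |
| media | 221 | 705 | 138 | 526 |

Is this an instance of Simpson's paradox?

No

Retail: the hybrid format 299/1255 = 23.8%, Format A 211/1351 = 15.6% → the hybrid format
Tech: the hybrid format 324/479 = 67.6%, Format A 629/1053 = 59.7% → the hybrid format
Healthcare: the hybrid format 333/666 = 50.0%, Format A 246/612 = 40.2% → the hybrid format
Media: the hybrid format 221/705 = 31.3%, Format A 138/526 = 26.2% → the hybrid format
Overall: the hybrid format 1177/3105 = 37.9%, Format A 1224/3542 = 34.6% → the hybrid format
The hybrid format wins overall and in every industry group — no reversal.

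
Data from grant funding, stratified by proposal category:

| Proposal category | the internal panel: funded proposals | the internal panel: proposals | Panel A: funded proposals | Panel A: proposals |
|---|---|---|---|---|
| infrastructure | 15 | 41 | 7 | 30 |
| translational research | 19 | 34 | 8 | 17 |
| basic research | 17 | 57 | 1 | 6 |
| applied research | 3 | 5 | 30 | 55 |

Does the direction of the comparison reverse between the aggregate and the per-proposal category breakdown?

Infrastructure: the internal panel 15/41 = 36.6%, Panel A 7/30 = 23.3% → the internal panel
Translational research: the internal panel 19/34 = 55.9%, Panel A 8/17 = 47.1% → the internal panel
Basic research: the internal panel 17/57 = 29.8%, Panel A 1/6 = 16.7% → the internal panel
Applied research: the internal panel 3/5 = 60.0%, Panel A 30/55 = 54.5% → the internal panel
Overall: the internal panel 54/137 = 39.4%, Panel A 46/108 = 42.6% → Panel A
The internal panel wins each proposal group but Panel A wins overall — the comparison reverses. The internal panel's proposals skew toward basic research, which has a lower base rate.

Yes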